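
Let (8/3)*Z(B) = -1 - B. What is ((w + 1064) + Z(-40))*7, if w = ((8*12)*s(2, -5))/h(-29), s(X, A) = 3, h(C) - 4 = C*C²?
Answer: 1472911027/195080 ≈ 7550.3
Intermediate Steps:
h(C) = 4 + C³ (h(C) = 4 + C*C² = 4 + C³)
Z(B) = -3/8 - 3*B/8 (Z(B) = 3*(-1 - B)/8 = -3/8 - 3*B/8)
w = -288/24385 (w = ((8*12)*3)/(4 + (-29)³) = (96*3)/(4 - 24389) = 288/(-24385) = 288*(-1/24385) = -288/24385 ≈ -0.011811)
((w + 1064) + Z(-40))*7 = ((-288/24385 + 1064) + (-3/8 - 3/8*(-40)))*7 = (25945352/24385 + (-3/8 + 15))*7 = (25945352/24385 + 117/8)*7 = (210415861/195080)*7 = 1472911027/195080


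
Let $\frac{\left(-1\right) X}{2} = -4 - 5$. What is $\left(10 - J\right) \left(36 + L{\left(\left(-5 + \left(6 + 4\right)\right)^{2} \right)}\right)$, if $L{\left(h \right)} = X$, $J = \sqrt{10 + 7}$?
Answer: $540 - 54 \sqrt{17} \approx 317.35$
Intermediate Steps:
$J = \sqrt{17} \approx 4.1231$
$X = 18$ ($X = - 2 \left(-4 - 5\right) = \left(-2\right) \left(-9\right) = 18$)
$L{\left(h \right)} = 18$
$\left(10 - J\right) \left(36 + L{\left(\left(-5 + \left(6 + 4\right)\right)^{2} \right)}\right) = \left(10 - \sqrt{17}\right) \left(36 + 18\right) = \left(10 - \sqrt{17}\right) 54 = 540 - 54 \sqrt{17}$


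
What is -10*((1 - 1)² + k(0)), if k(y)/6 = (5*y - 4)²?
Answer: -960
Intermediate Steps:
k(y) = 6*(-4 + 5*y)² (k(y) = 6*(5*y - 4)² = 6*(-4 + 5*y)²)
-10*((1 - 1)² + k(0)) = -10*((1 - 1)² + 6*(-4 + 5*0)²) = -10*(0² + 6*(-4 + 0)²) = -10*(0 + 6*(-4)²) = -10*(0 + 6*16) = -10*(0 + 96) = -10*96 = -960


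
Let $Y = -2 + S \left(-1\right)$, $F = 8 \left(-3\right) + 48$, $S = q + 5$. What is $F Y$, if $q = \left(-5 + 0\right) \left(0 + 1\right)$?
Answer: $-48$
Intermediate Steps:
$q = -5$ ($q = \left(-5\right) 1 = -5$)
$S = 0$ ($S = -5 + 5 = 0$)
$F = 24$ ($F = -24 + 48 = 24$)
$Y = -2$ ($Y = -2 + 0 \left(-1\right) = -2 + 0 = -2$)
$F Y = 24 \left(-2\right) = -48$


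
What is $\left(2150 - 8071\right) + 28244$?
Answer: $22323$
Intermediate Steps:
$\left(2150 - 8071\right) + 28244 = -5921 + 28244 = 22323$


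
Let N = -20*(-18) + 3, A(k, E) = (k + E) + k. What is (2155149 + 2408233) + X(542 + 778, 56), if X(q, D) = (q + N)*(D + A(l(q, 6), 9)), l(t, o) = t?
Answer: 9115897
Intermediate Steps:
A(k, E) = E + 2*k (A(k, E) = (E + k) + k = E + 2*k)
N = 363 (N = 360 + 3 = 363)
X(q, D) = (363 + q)*(9 + D + 2*q) (X(q, D) = (q + 363)*(D + (9 + 2*q)) = (363 + q)*(9 + D + 2*q))
(2155149 + 2408233) + X(542 + 778, 56) = (2155149 + 2408233) + (3267 + 2*(542 + 778)² + 363*56 + 735*(542 + 778) + 56*(542 + 778)) = 4563382 + (3267 + 2*1320² + 20328 + 735*1320 + 56*1320) = 4563382 + (3267 + 2*1742400 + 20328 + 970200 + 73920) = 4563382 + (3267 + 3484800 + 20328 + 970200 + 73920) = 4563382 + 4552515 = 9115897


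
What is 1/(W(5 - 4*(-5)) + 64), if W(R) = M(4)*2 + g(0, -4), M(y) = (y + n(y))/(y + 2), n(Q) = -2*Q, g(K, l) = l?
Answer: 3/176 ≈ 0.017045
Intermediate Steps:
M(y) = -y/(2 + y) (M(y) = (y - 2*y)/(y + 2) = (-y)/(2 + y) = -y/(2 + y))
W(R) = -16/3 (W(R) = -1*4/(2 + 4)*2 - 4 = -1*4/6*2 - 4 = -1*4*⅙*2 - 4 = -⅔*2 - 4 = -4/3 - 4 = -16/3)
1/(W(5 - 4*(-5)) + 64) = 1/(-16/3 + 64) = 1/(176/3) = 3/176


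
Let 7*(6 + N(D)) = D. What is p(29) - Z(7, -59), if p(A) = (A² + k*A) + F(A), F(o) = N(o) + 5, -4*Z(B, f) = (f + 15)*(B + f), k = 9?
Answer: 11740/7 ≈ 1677.1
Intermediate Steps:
N(D) = -6 + D/7
Z(B, f) = -(15 + f)*(B + f)/4 (Z(B, f) = -(f + 15)*(B + f)/4 = -(15 + f)*(B + f)/4)
F(o) = -1 + o/7 (F(o) = (-6 + o/7) + 5 = -1 + o/7)
p(A) = -1 + A² + 64*A/7 (p(A) = (A² + 9*A) + (-1 + A/7) = -1 + A² + 64*A/7)
p(29) - Z(7, -59) = (-1 + 29² + (64/7)*29) - (-15/4*7 - 15/4*(-59) - ¼*(-59)² - ¼*7*(-59)) = (-1 + 841 + 1856/7) - (-105/4 + 885/4 - ¼*3481 + 413/4) = 7736/7 - (-105/4 + 885/4 - 3481/4 + 413/4) = 7736/7 - 1*(-572) = 7736/7 + 572 = 11740/7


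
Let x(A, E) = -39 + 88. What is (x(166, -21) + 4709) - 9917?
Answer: -5159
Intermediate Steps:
x(A, E) = 49
(x(166, -21) + 4709) - 9917 = (49 + 4709) - 9917 = 4758 - 9917 = -5159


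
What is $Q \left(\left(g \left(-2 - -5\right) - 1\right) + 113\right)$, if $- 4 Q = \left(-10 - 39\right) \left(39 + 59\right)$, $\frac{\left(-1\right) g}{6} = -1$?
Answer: $156065$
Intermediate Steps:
$g = 6$ ($g = \left(-6\right) \left(-1\right) = 6$)
$Q = \frac{2401}{2}$ ($Q = - \frac{\left(-10 - 39\right) \left(39 + 59\right)}{4} = - \frac{\left(-49\right) 98}{4} = \left(- \frac{1}{4}\right) \left(-4802\right) = \frac{2401}{2} \approx 1200.5$)
$Q \left(\left(g \left(-2 - -5\right) - 1\right) + 113\right) = \frac{2401 \left(\left(6 \left(-2 - -5\right) - 1\right) + 113\right)}{2} = \frac{2401 \left(\left(6 \left(-2 + 5\right) - 1\right) + 113\right)}{2} = \frac{2401 \left(\left(6 \cdot 3 - 1\right) + 113\right)}{2} = \frac{2401 \left(\left(18 - 1\right) + 113\right)}{2} = \frac{2401 \left(17 + 113\right)}{2} = \frac{2401}{2} \cdot 130 = 156065$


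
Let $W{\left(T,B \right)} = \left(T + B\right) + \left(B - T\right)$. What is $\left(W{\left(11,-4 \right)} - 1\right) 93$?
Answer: $-837$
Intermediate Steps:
$W{\left(T,B \right)} = 2 B$ ($W{\left(T,B \right)} = \left(B + T\right) + \left(B - T\right) = 2 B$)
$\left(W{\left(11,-4 \right)} - 1\right) 93 = \left(2 \left(-4\right) - 1\right) 93 = \left(-8 - 1\right) 93 = \left(-9\right) 93 = -837$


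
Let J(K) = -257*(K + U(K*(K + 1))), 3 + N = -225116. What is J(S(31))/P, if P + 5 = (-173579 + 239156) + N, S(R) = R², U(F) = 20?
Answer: 252117/159547 ≈ 1.5802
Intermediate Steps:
N = -225119 (N = -3 - 225116 = -225119)
P = -159547 (P = -5 + ((-173579 + 239156) - 225119) = -5 + (65577 - 225119) = -5 - 159542 = -159547)
J(K) = -5140 - 257*K (J(K) = -257*(K + 20) = -257*(20 + K) = -5140 - 257*K)
J(S(31))/P = (-5140 - 257*31²)/(-159547) = (-5140 - 257*961)*(-1/159547) = (-5140 - 246977)*(-1/159547) = -252117*(-1/159547) = 252117/159547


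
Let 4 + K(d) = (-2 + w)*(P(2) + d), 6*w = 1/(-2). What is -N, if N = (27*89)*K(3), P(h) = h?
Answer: 138573/4 ≈ 34643.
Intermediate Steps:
w = -1/12 (w = (1/(-2))/6 = (1*(-1/2))/6 = (1/6)*(-1/2) = -1/12 ≈ -0.083333)
K(d) = -49/6 - 25*d/12 (K(d) = -4 + (-2 - 1/12)*(2 + d) = -4 - 25*(2 + d)/12 = -4 + (-25/6 - 25*d/12) = -49/6 - 25*d/12)
N = -138573/4 (N = (27*89)*(-49/6 - 25/12*3) = 2403*(-49/6 - 25/4) = 2403*(-173/12) = -138573/4 ≈ -34643.)
-N = -1*(-138573/4) = 138573/4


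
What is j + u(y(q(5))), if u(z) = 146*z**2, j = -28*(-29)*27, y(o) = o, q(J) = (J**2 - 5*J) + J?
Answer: 25574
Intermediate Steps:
q(J) = J**2 - 4*J
j = 21924 (j = 812*27 = 21924)
j + u(y(q(5))) = 21924 + 146*(5*(-4 + 5))**2 = 21924 + 146*(5*1)**2 = 21924 + 146*5**2 = 21924 + 146*25 = 21924 + 3650 = 25574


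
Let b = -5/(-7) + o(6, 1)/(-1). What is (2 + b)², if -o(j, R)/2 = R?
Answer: 1089/49 ≈ 22.224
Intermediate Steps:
o(j, R) = -2*R
b = 19/7 (b = -5/(-7) - 2*1/(-1) = -5*(-⅐) - 2*(-1) = 5/7 + 2 = 19/7 ≈ 2.7143)
(2 + b)² = (2 + 19/7)² = (33/7)² = 1089/49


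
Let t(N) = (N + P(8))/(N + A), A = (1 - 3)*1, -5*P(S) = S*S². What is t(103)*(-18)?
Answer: -54/505 ≈ -0.10693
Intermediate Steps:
P(S) = -S³/5 (P(S) = -S*S²/5 = -S³/5)
A = -2 (A = -2*1 = -2)
t(N) = (-512/5 + N)/(-2 + N) (t(N) = (N - ⅕*8³)/(N - 2) = (N - ⅕*512)/(-2 + N) = (N - 512/5)/(-2 + N) = (-512/5 + N)/(-2 + N))
t(103)*(-18) = ((-512/5 + 103)/(-2 + 103))*(-18) = ((⅗)/101)*(-18) = ((1/101)*(⅗))*(-18) = (3/505)*(-18) = -54/505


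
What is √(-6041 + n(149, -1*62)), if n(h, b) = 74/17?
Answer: I*√1744591/17 ≈ 77.696*I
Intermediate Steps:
n(h, b) = 74/17 (n(h, b) = 74*(1/17) = 74/17)
√(-6041 + n(149, -1*62)) = √(-6041 + 74/17) = √(-102623/17) = I*√1744591/17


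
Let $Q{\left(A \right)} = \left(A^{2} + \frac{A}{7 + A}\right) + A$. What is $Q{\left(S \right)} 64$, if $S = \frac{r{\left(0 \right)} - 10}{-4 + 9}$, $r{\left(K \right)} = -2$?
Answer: $\frac{104448}{575} \approx 181.65$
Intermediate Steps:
$S = - \frac{12}{5}$ ($S = \frac{-2 - 10}{-4 + 9} = - \frac{12}{5} \approx -2.4$)
$Q{\left(A \right)} = A + A^{2} + \frac{A}{7 + A}$ ($Q{\left(A \right)} = \left(A^{2} + \frac{A}{7 + A}\right) + A = A + A^{2} + \frac{A}{7 + A}$)
$Q{\left(S \right)} 64 = - \frac{12 \left(8 + \left(- \frac{12}{5}\right)^{2} + 8 \left(- \frac{12}{5}\right)\right)}{5 \left(7 - \frac{12}{5}\right)} 64 = - \frac{12 \left(8 + \frac{144}{25} - \frac{96}{5}\right)}{5 \cdot \frac{23}{5}} \cdot 64 = \left(- \frac{12}{5}\right) \frac{5}{23} \left(- \frac{136}{25}\right) 64 = \frac{1632}{575} \cdot 64 = \frac{104448}{575}$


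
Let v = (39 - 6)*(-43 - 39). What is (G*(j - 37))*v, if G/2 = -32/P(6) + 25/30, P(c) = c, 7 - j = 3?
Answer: -803682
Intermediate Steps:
j = 4 (j = 7 - 1*3 = 7 - 3 = 4)
G = -9 (G = 2*(-32/6 + 25/30) = 2*(-32*1/6 + 25*(1/30)) = 2*(-16/3 + 5/6) = 2*(-9/2) = -9)
v = -2706 (v = 33*(-82) = -2706)
(G*(j - 37))*v = -9*(4 - 37)*(-2706) = -9*(-33)*(-2706) = 297*(-2706) = -803682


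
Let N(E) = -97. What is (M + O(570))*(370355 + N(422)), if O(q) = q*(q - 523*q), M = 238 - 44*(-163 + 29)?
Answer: -62792671069828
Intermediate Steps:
M = 6134 (M = 238 - 44*(-134) = 238 + 5896 = 6134)
O(q) = -522*q**2 (O(q) = q*(-522*q) = -522*q**2)
(M + O(570))*(370355 + N(422)) = (6134 - 522*570**2)*(370355 - 97) = (6134 - 522*324900)*370258 = (6134 - 169597800)*370258 = -169591666*370258 = -62792671069828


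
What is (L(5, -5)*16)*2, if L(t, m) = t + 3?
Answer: 256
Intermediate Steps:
L(t, m) = 3 + t
(L(5, -5)*16)*2 = ((3 + 5)*16)*2 = (8*16)*2 = 128*2 = 256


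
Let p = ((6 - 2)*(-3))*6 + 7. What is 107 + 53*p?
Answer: -3338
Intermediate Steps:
p = -65 (p = (4*(-3))*6 + 7 = -12*6 + 7 = -72 + 7 = -65)
107 + 53*p = 107 + 53*(-65) = 107 - 3445 = -3338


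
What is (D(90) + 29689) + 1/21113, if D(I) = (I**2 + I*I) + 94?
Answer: 970839080/21113 ≈ 45983.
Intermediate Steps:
D(I) = 94 + 2*I**2 (D(I) = (I**2 + I**2) + 94 = 2*I**2 + 94 = 94 + 2*I**2)
(D(90) + 29689) + 1/21113 = ((94 + 2*90**2) + 29689) + 1/21113 = ((94 + 2*8100) + 29689) + 1/21113 = ((94 + 16200) + 29689) + 1/21113 = (16294 + 29689) + 1/21113 = 45983 + 1/21113 = 970839080/21113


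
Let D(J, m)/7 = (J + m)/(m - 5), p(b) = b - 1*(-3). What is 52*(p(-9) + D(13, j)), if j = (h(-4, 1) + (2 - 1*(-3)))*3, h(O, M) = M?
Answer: 556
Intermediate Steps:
p(b) = 3 + b (p(b) = b + 3 = 3 + b)
j = 18 (j = (1 + (2 - 1*(-3)))*3 = (1 + (2 + 3))*3 = (1 + 5)*3 = 6*3 = 18)
D(J, m) = 7*(J + m)/(-5 + m) (D(J, m) = 7*((J + m)/(m - 5)) = 7*((J + m)/(-5 + m)) = 7*(J + m)/(-5 + m))
52*(p(-9) + D(13, j)) = 52*((3 - 9) + 7*(13 + 18)/(-5 + 18)) = 52*(-6 + 7*31/13) = 52*(-6 + 7*(1/13)*31) = 52*(-6 + 217/13) = 52*(139/13) = 556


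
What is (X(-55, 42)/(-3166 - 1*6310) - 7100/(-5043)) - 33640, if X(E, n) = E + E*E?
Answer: -803759060815/23893734 ≈ -33639.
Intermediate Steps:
X(E, n) = E + E**2
(X(-55, 42)/(-3166 - 1*6310) - 7100/(-5043)) - 33640 = ((-55*(1 - 55))/(-3166 - 1*6310) - 7100/(-5043)) - 33640 = ((-55*(-54))/(-3166 - 6310) - 7100*(-1/5043)) - 33640 = (2970/(-9476) + 7100/5043) - 33640 = (2970*(-1/9476) + 7100/5043) - 33640 = (-1485/4738 + 7100/5043) - 33640 = 26150945/23893734 - 33640 = -803759060815/23893734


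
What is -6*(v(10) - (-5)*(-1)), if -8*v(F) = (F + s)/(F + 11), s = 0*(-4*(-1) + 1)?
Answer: 425/14 ≈ 30.357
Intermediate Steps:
s = 0 (s = 0*(4 + 1) = 0*5 = 0)
v(F) = -F/(8*(11 + F)) (v(F) = -(F + 0)/(8*(F + 11)) = -F/(8*(11 + F)))
-6*(v(10) - (-5)*(-1)) = -6*(-1*10/(88 + 8*10) - (-5)*(-1)) = -6*(-1*10/(88 + 80) - 1*5) = -6*(-1*10/168 - 5) = -6*(-1*10*1/168 - 5) = -6*(-5/84 - 5) = -6*(-425/84) = 425/14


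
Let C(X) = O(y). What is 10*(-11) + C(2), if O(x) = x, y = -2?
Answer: -112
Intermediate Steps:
C(X) = -2
10*(-11) + C(2) = 10*(-11) - 2 = -110 - 2 = -112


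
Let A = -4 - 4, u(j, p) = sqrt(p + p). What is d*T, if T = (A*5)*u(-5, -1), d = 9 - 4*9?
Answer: 1080*I*sqrt(2) ≈ 1527.4*I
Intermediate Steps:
u(j, p) = sqrt(2)*sqrt(p) (u(j, p) = sqrt(2*p) = sqrt(2)*sqrt(p))
A = -8
d = -27 (d = 9 - 36 = -27)
T = -40*I*sqrt(2) (T = (-8*5)*(sqrt(2)*sqrt(-1)) = -40*sqrt(2)*I = -40*I*sqrt(2) ≈ -56.569*I)
d*T = -(-1080)*I*sqrt(2) = 1080*I*sqrt(2)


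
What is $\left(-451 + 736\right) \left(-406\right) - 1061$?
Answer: $-116771$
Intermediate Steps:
$\left(-451 + 736\right) \left(-406\right) - 1061 = 285 \left(-406\right) - 1061 = -115710 - 1061 = -116771$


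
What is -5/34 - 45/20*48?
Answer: -3677/34 ≈ -108.15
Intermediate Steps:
-5/34 - 45/20*48 = -5*1/34 - 45*1/20*48 = -5/34 - 9/4*48 = -5/34 - 108 = -3677/34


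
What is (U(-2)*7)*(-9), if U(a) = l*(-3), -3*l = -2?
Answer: 126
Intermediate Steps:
l = 2/3 (l = -1/3*(-2) = 2/3 ≈ 0.66667)
U(a) = -2 (U(a) = (2/3)*(-3) = -2)
(U(-2)*7)*(-9) = -2*7*(-9) = -14*(-9) = 126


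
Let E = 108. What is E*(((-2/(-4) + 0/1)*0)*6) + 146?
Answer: 146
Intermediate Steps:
E*(((-2/(-4) + 0/1)*0)*6) + 146 = 108*(((-2/(-4) + 0/1)*0)*6) + 146 = 108*(((-2*(-1/4) + 0*1)*0)*6) + 146 = 108*(((1/2 + 0)*0)*6) + 146 = 108*(((1/2)*0)*6) + 146 = 108*(0*6) + 146 = 108*0 + 146 = 0 + 146 = 146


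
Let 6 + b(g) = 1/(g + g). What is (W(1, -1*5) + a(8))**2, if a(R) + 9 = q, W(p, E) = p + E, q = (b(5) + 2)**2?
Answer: 48841/10000 ≈ 4.8841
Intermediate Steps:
b(g) = -6 + 1/(2*g) (b(g) = -6 + 1/(g + g) = -6 + 1/(2*g))
q = 1521/100 (q = ((-6 + (1/2)/5) + 2)**2 = ((-6 + (1/2)*(1/5)) + 2)**2 = ((-6 + 1/10) + 2)**2 = (-59/10 + 2)**2 = (-39/10)**2 = 1521/100 ≈ 15.210)
W(p, E) = E + p
a(R) = 621/100 (a(R) = -9 + 1521/100 = 621/100)
(W(1, -1*5) + a(8))**2 = ((-1*5 + 1) + 621/100)**2 = ((-5 + 1) + 621/100)**2 = (-4 + 621/100)**2 = (221/100)**2 = 48841/10000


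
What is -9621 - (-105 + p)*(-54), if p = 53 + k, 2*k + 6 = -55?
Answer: -14076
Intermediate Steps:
k = -61/2 (k = -3 + (½)*(-55) = -3 - 55/2 = -61/2 ≈ -30.500)
p = 45/2 (p = 53 - 61/2 = 45/2 ≈ 22.500)
-9621 - (-105 + p)*(-54) = -9621 - (-105 + 45/2)*(-54) = -9621 - (-165)*(-54)/2 = -9621 - 1*4455 = -9621 - 4455 = -14076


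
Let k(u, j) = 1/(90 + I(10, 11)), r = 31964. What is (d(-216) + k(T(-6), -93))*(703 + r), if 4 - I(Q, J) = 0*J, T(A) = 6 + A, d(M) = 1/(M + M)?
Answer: 1840241/6768 ≈ 271.90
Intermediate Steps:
d(M) = 1/(2*M)
I(Q, J) = 4 (I(Q, J) = 4 - 0*J = 4 - 1*0 = 4 + 0 = 4)
k(u, j) = 1/94 (k(u, j) = 1/(90 + 4) = 1/94)
(d(-216) + k(T(-6), -93))*(703 + r) = ((½)/(-216) + 1/94)*(703 + 31964) = ((½)*(-1/216) + 1/94)*32667 = (-1/432 + 1/94)*32667 = (169/20304)*32667 = 1840241/6768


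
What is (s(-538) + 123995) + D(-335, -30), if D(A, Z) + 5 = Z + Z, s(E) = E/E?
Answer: 123931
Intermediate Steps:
s(E) = 1
D(A, Z) = -5 + 2*Z (D(A, Z) = -5 + (Z + Z) = -5 + 2*Z)
(s(-538) + 123995) + D(-335, -30) = (1 + 123995) + (-5 + 2*(-30)) = 123996 + (-5 - 60) = 123996 - 65 = 123931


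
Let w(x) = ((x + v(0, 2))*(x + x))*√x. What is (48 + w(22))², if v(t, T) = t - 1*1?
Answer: 18785376 + 88704*√22 ≈ 1.9201e+7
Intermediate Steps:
v(t, T) = -1 + t (v(t, T) = t - 1 = -1 + t)
w(x) = 2*x^(3/2)*(-1 + x) (w(x) = ((x + (-1 + 0))*(x + x))*√x = ((x - 1)*(2*x))*√x = ((-1 + x)*(2*x))*√x = (2*x*(-1 + x))*√x = 2*x^(3/2)*(-1 + x))
(48 + w(22))² = (48 + 2*22^(3/2)*(-1 + 22))² = (48 + 2*(22*√22)*21)² = (48 + 924*√22)²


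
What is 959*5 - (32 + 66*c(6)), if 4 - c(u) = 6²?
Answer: 6875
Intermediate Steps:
c(u) = -32 (c(u) = 4 - 1*6² = 4 - 1*36 = 4 - 36 = -32)
959*5 - (32 + 66*c(6)) = 959*5 - (32 + 66*(-32)) = 4795 - (32 - 2112) = 4795 - 1*(-2080) = 4795 + 2080 = 6875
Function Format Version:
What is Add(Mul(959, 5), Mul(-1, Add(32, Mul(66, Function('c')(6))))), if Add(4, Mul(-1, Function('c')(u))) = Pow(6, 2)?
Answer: 6875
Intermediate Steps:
Function('c')(u) = -32 (Function('c')(u) = Add(4, Mul(-1, Pow(6, 2))) = Add(4, Mul(-1, 36)) = Add(4, -36) = -32)
Add(Mul(959, 5), Mul(-1, Add(32, Mul(66, Function('c')(6))))) = Add(Mul(959, 5), Mul(-1, Add(32, Mul(66, -32)))) = Add(4795, Mul(-1, Add(32, -2112))) = Add(4795, Mul(-1, -2080)) = Add(4795, 2080) = 6875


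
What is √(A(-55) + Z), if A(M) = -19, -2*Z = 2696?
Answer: I*√1367 ≈ 36.973*I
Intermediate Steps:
Z = -1348 (Z = -½*2696 = -1348)
√(A(-55) + Z) = √(-19 - 1348) = √(-1367) = I*√1367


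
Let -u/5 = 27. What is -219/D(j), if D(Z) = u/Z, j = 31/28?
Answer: 2263/1260 ≈ 1.7960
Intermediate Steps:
j = 31/28 (j = 31*(1/28) = 31/28 ≈ 1.1071)
u = -135 (u = -5*27 = -135)
D(Z) = -135/Z
-219/D(j) = -219/((-135/31/28)) = -219/((-135*28/31)) = -219/(-3780/31) = -219*(-31/3780) = 2263/1260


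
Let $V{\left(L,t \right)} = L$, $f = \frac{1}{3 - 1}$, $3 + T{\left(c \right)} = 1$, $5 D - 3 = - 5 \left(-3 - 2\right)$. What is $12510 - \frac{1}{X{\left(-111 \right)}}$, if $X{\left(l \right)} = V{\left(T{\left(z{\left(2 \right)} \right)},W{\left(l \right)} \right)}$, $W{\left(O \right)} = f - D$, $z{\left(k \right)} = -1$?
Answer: $\frac{25021}{2} \approx 12511.0$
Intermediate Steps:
$D = \frac{28}{5}$ ($D = \frac{3}{5} + \frac{\left(-5\right) \left(-3 - 2\right)}{5} = \frac{3}{5} + \frac{\left(-5\right) \left(-5\right)}{5} = \frac{3}{5} + \frac{1}{5} \cdot 25 = \frac{3}{5} + 5 = \frac{28}{5} \approx 5.6$)
$T{\left(c \right)} = -2$ ($T{\left(c \right)} = -3 + 1 = -2$)
$f = \frac{1}{2} \approx 0.5$
$W{\left(O \right)} = - \frac{51}{10}$ ($W{\left(O \right)} = \frac{1}{2} - \frac{28}{5} = - \frac{51}{10}$)
$X{\left(l \right)} = -2$
$12510 - \frac{1}{X{\left(-111 \right)}} = 12510 - \frac{1}{-2} = 12510 - - \frac{1}{2} = 12510 + \frac{1}{2} = \frac{25021}{2}$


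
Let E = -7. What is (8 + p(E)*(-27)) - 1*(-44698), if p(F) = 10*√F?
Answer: 44706 - 270*I*√7 ≈ 44706.0 - 714.35*I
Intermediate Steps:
(8 + p(E)*(-27)) - 1*(-44698) = (8 + (10*√(-7))*(-27)) - 1*(-44698) = (8 + (10*(I*√7))*(-27)) + 44698 = (8 + (10*I*√7)*(-27)) + 44698 = (8 - 270*I*√7) + 44698 = 44706 - 270*I*√7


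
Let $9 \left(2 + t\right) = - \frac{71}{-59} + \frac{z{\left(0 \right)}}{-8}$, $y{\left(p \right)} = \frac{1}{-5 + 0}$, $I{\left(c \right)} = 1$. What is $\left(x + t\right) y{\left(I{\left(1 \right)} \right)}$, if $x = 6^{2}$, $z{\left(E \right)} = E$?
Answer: $- \frac{3625}{531} \approx -6.8267$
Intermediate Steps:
$y{\left(p \right)} = - \frac{1}{5}$ ($y{\left(p \right)} = \frac{1}{-5} = - \frac{1}{5}$)
$t = - \frac{991}{531}$ ($t = -2 + \frac{- \frac{71}{-59} + \frac{0}{-8}}{9} = -2 + \frac{\left(-71\right) \left(- \frac{1}{59}\right) + 0 \left(- \frac{1}{8}\right)}{9} = -2 + \frac{\frac{71}{59} + 0}{9} = -2 + \frac{1}{9} \cdot \frac{71}{59} = -2 + \frac{71}{531} = - \frac{991}{531} \approx -1.8663$)
$x = 36$
$\left(x + t\right) y{\left(I{\left(1 \right)} \right)} = \left(36 - \frac{991}{531}\right) \left(- \frac{1}{5}\right) = \frac{18125}{531} \left(- \frac{1}{5}\right) = - \frac{3625}{531}$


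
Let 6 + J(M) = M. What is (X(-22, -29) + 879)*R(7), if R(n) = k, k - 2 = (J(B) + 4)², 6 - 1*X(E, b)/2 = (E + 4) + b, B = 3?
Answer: 2955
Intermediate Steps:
X(E, b) = 4 - 2*E - 2*b (X(E, b) = 12 - 2*((E + 4) + b) = 12 - 2*((4 + E) + b) = 12 - 2*(4 + E + b) = 12 + (-8 - 2*E - 2*b) = 4 - 2*E - 2*b)
J(M) = -6 + M
k = 3 (k = 2 + ((-6 + 3) + 4)² = 2 + (-3 + 4)² = 2 + 1² = 2 + 1 = 3)
R(n) = 3
(X(-22, -29) + 879)*R(7) = ((4 - 2*(-22) - 2*(-29)) + 879)*3 = ((4 + 44 + 58) + 879)*3 = (106 + 879)*3 = 985*3 = 2955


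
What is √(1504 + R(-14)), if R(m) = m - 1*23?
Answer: 3*√163 ≈ 38.301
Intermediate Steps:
R(m) = -23 + m (R(m) = m - 23 = -23 + m)
√(1504 + R(-14)) = √(1504 + (-23 - 14)) = √(1504 - 37) = √1467 = 3*√163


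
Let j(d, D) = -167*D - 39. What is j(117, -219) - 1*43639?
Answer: -7105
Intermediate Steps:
j(d, D) = -39 - 167*D
j(117, -219) - 1*43639 = (-39 - 167*(-219)) - 1*43639 = (-39 + 36573) - 43639 = 36534 - 43639 = -7105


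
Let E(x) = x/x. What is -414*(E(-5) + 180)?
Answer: -74934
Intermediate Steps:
E(x) = 1
-414*(E(-5) + 180) = -414*(1 + 180) = -414*181 = -74934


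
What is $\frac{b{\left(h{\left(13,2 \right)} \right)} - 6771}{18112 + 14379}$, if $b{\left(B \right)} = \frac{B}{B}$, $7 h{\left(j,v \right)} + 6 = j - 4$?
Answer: $- \frac{6770}{32491} \approx -0.20837$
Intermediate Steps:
$h{\left(j,v \right)} = - \frac{10}{7} + \frac{j}{7}$ ($h{\left(j,v \right)} = - \frac{6}{7} + \frac{j - 4}{7} = - \frac{6}{7} + \frac{-4 + j}{7} = - \frac{6}{7} + \left(- \frac{4}{7} + \frac{j}{7}\right) = - \frac{10}{7} + \frac{j}{7}$)
$b{\left(B \right)} = 1$
$\frac{b{\left(h{\left(13,2 \right)} \right)} - 6771}{18112 + 14379} = \frac{1 - 6771}{18112 + 14379} = - \frac{6770}{32491}$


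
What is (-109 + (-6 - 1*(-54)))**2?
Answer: 3721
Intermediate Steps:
(-109 + (-6 - 1*(-54)))**2 = (-109 + (-6 + 54))**2 = (-109 + 48)**2 = (-61)**2 = 3721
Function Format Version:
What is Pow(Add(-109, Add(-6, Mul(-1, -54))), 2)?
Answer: 3721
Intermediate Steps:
Pow(Add(-109, Add(-6, Mul(-1, -54))), 2) = Pow(Add(-109, Add(-6, 54)), 2) = Pow(Add(-109, 48), 2) = Pow(-61, 2) = 3721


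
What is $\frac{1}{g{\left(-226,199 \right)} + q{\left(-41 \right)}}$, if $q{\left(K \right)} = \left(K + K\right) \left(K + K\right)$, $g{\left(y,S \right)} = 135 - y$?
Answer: $\frac{1}{7085} \approx 0.00014114$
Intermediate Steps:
$q{\left(K \right)} = 4 K^{2}$ ($q{\left(K \right)} = 2 K 2 K = 4 K^{2}$)
$\frac{1}{g{\left(-226,199 \right)} + q{\left(-41 \right)}} = \frac{1}{\left(135 - -226\right) + 4 \left(-41\right)^{2}} = \frac{1}{\left(135 + 226\right) + 4 \cdot 1681} = \frac{1}{361 + 6724} = \frac{1}{7085}$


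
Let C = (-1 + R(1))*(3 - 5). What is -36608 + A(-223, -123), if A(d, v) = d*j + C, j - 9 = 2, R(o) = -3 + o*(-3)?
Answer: -39047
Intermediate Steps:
R(o) = -3 - 3*o
C = 14 (C = (-1 + (-3 - 3*1))*(3 - 5) = (-1 + (-3 - 3))*(-2) = (-1 - 6)*(-2) = -7*(-2) = 14)
j = 11 (j = 9 + 2 = 11)
A(d, v) = 14 + 11*d (A(d, v) = d*11 + 14 = 11*d + 14 = 14 + 11*d)
-36608 + A(-223, -123) = -36608 + (14 + 11*(-223)) = -36608 + (14 - 2453) = -36608 - 2439 = -39047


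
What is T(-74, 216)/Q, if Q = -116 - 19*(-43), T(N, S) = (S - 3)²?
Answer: 45369/701 ≈ 64.720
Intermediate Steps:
T(N, S) = (-3 + S)²
Q = 701 (Q = -116 + 817 = 701)
T(-74, 216)/Q = (-3 + 216)²/701 = 213²*(1/701) = 45369*(1/701) = 45369/701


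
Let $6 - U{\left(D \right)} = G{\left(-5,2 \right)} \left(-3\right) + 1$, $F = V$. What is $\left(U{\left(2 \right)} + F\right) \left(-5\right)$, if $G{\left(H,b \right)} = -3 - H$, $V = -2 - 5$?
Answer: $-20$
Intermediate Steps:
$V = -7$ ($V = -2 - 5 = -7$)
$F = -7$
$U{\left(D \right)} = 11$ ($U{\left(D \right)} = 6 - \left(\left(-3 - -5\right) \left(-3\right) + 1\right) = 6 - \left(\left(-3 + 5\right) \left(-3\right) + 1\right) = 6 - \left(2 \left(-3\right) + 1\right) = 6 - \left(-6 + 1\right) = 6 - -5 = 6 + 5 = 11$)
$\left(U{\left(2 \right)} + F\right) \left(-5\right) = \left(11 - 7\right) \left(-5\right) = 4 \left(-5\right) = -20$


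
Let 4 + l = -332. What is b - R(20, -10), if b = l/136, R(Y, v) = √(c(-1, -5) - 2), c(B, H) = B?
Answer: -42/17 - I*√3 ≈ -2.4706 - 1.732*I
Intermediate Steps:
l = -336 (l = -4 - 332 = -336)
R(Y, v) = I*√3 (R(Y, v) = √(-1 - 2) = √(-3) = I*√3)
b = -42/17 (b = -336/136 = -336*1/136 = -42/17 ≈ -2.4706)
b - R(20, -10) = -42/17 - I*√3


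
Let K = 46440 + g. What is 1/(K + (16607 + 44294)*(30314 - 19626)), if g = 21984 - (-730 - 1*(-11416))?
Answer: 1/650967626 ≈ 1.5362e-9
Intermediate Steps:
g = 11298 (g = 21984 - (-730 + 11416) = 21984 - 1*10686 = 21984 - 10686 = 11298)
K = 57738 (K = 46440 + 11298 = 57738)
1/(K + (16607 + 44294)*(30314 - 19626)) = 1/(57738 + (16607 + 44294)*(30314 - 19626)) = 1/(57738 + 60901*10688) = 1/(57738 + 650909888) = 1/650967626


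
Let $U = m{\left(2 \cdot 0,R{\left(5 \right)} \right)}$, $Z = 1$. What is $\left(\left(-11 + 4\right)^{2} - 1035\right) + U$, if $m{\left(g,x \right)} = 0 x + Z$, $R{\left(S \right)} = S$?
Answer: $-985$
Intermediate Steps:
$m{\left(g,x \right)} = 1$ ($m{\left(g,x \right)} = 0 x + 1 = 0 + 1 = 1$)
$U = 1$
$\left(\left(-11 + 4\right)^{2} - 1035\right) + U = \left(\left(-11 + 4\right)^{2} - 1035\right) + 1 = \left(\left(-7\right)^{2} - 1035\right) + 1 = \left(49 - 1035\right) + 1 = -986 + 1 = -985$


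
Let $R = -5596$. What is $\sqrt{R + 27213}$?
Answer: $\sqrt{21617} \approx 147.03$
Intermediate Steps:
$\sqrt{R + 27213} = \sqrt{-5596 + 27213} = \sqrt{21617}$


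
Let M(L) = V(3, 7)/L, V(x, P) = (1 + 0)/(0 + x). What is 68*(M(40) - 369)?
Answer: -752743/30 ≈ -25091.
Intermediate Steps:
V(x, P) = 1/x
M(L) = 1/(3*L)
68*(M(40) - 369) = 68*((1/3)/40 - 369) = 68*((1/3)*(1/40) - 369) = 68*(1/120 - 369) = 68*(-44279/120) = -752743/30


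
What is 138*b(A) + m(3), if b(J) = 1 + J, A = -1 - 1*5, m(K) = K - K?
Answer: -690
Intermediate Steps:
m(K) = 0
A = -6 (A = -1 - 5 = -6)
138*b(A) + m(3) = 138*(1 - 6) + 0 = 138*(-5) + 0 = -690 + 0 = -690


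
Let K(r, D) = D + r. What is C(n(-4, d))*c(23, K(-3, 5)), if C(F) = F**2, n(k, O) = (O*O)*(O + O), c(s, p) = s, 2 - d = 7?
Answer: 1437500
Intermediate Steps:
d = -5 (d = 2 - 1*7 = 2 - 7 = -5)
n(k, O) = 2*O**3 (n(k, O) = O**2*(2*O) = 2*O**3)
C(n(-4, d))*c(23, K(-3, 5)) = (2*(-5)**3)**2*23 = (2*(-125))**2*23 = (-250)**2*23 = 62500*23 = 1437500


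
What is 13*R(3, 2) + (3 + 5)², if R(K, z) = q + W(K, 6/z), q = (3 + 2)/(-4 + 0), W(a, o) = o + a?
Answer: 503/4 ≈ 125.75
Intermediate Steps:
W(a, o) = a + o
q = -5/4 (q = 5/(-4) = 5*(-¼) = -5/4 ≈ -1.2500)
R(K, z) = -5/4 + K + 6/z (R(K, z) = -5/4 + (K + 6/z) = -5/4 + K + 6/z)
13*R(3, 2) + (3 + 5)² = 13*(-5/4 + 3 + 6/2) + (3 + 5)² = 13*(-5/4 + 3 + 6*(½)) + 8² = 13*(-5/4 + 3 + 3) + 64 = 13*(19/4) + 64 = 247/4 + 64 = 503/4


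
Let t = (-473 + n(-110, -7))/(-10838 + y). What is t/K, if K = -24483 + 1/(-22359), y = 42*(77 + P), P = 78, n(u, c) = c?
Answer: -670770/148075865159 ≈ -4.5299e-6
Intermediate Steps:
y = 6510 (y = 42*(77 + 78) = 42*155 = 6510)
K = -547415398/22359 (K = -24483 - 1/22359 = -547415398/22359 ≈ -24483.)
t = 60/541 (t = (-473 - 7)/(-10838 + 6510) = -480/(-4328) = -480*(-1/4328) = 60/541 ≈ 0.11091)
t/K = 60/(541*(-547415398/22359)) = (60/541)*(-22359/547415398) = -670770/148075865159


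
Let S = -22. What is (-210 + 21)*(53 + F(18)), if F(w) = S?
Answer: -5859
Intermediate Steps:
F(w) = -22
(-210 + 21)*(53 + F(18)) = (-210 + 21)*(53 - 22) = -189*31 = -5859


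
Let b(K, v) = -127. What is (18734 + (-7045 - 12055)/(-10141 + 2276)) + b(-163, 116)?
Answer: 29272631/1573 ≈ 18609.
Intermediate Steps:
(18734 + (-7045 - 12055)/(-10141 + 2276)) + b(-163, 116) = (18734 + (-7045 - 12055)/(-10141 + 2276)) - 127 = (18734 - 19100/(-7865)) - 127 = (18734 - 19100*(-1/7865)) - 127 = (18734 + 3820/1573) - 127 = 29472402/1573 - 127 = 29272631/1573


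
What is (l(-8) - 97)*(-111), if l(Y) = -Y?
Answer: 9879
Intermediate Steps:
(l(-8) - 97)*(-111) = (-1*(-8) - 97)*(-111) = (8 - 97)*(-111) = -89*(-111) = 9879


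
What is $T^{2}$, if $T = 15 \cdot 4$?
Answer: $3600$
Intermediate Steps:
$T = 60$
$T^{2} = 60^{2} = 3600$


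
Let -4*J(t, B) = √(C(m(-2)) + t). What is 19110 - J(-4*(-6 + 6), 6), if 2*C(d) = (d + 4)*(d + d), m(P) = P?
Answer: 19110 + I/2 ≈ 19110.0 + 0.5*I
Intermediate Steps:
C(d) = d*(4 + d) (C(d) = ((d + 4)*(d + d))/2 = ((4 + d)*(2*d))/2 = (2*d*(4 + d))/2 = d*(4 + d))
J(t, B) = -√(-4 + t)/4 (J(t, B) = -√(-2*(4 - 2) + t)/4 = -√(-2*2 + t)/4 = -√(-4 + t)/4)
19110 - J(-4*(-6 + 6), 6) = 19110 - (-1)*√(-4 - 4*(-6 + 6))/4 = 19110 - (-1)*√(-4 - 4*0)/4 = 19110 - (-1)*√(-4 + 0)/4 = 19110 - (-1)*√(-4)/4 = 19110 - (-1)*2*I/4 = 19110 - (-1)*I/2 = 19110 + I/2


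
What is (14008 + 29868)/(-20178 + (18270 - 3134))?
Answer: -21938/2521 ≈ -8.7021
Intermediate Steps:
(14008 + 29868)/(-20178 + (18270 - 3134)) = 43876/(-20178 + 15136) = 43876/(-5042) = 43876*(-1/5042) = -21938/2521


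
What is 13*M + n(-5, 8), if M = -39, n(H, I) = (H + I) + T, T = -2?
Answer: -506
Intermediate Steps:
n(H, I) = -2 + H + I (n(H, I) = (H + I) - 2 = -2 + H + I)
13*M + n(-5, 8) = 13*(-39) + (-2 - 5 + 8) = -507 + 1 = -506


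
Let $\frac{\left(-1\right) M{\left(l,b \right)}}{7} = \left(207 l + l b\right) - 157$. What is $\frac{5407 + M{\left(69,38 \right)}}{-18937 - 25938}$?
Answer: $\frac{111829}{44875} \approx 2.492$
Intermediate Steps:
$M{\left(l,b \right)} = 1099 - 1449 l - 7 b l$ ($M{\left(l,b \right)} = - 7 \left(\left(207 l + l b\right) - 157\right) = - 7 \left(\left(207 l + b l\right) - 157\right) = - 7 \left(-157 + 207 l + b l\right) = 1099 - 1449 l - 7 b l$)
$\frac{5407 + M{\left(69,38 \right)}}{-18937 - 25938} = \frac{5407 - \left(98882 + 18354\right)}{-18937 - 25938} = \frac{5407 - 117236}{-44875} = \left(5407 - 117236\right) \left(- \frac{1}{44875}\right) = \left(-111829\right) \left(- \frac{1}{44875}\right) = \frac{111829}{44875}$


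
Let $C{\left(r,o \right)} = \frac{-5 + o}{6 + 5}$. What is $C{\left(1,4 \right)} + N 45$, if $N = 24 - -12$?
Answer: $\frac{17819}{11} \approx 1619.9$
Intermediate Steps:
$C{\left(r,o \right)} = - \frac{5}{11} + \frac{o}{11}$ ($C{\left(r,o \right)} = \frac{-5 + o}{11} = \left(-5 + o\right) \frac{1}{11} = - \frac{5}{11} + \frac{o}{11}$)
$N = 36$ ($N = 24 + 12 = 36$)
$C{\left(1,4 \right)} + N 45 = \left(- \frac{5}{11} + \frac{1}{11} \cdot 4\right) + 36 \cdot 45 = \left(- \frac{5}{11} + \frac{4}{11}\right) + 1620 = - \frac{1}{11} + 1620 = \frac{17819}{11}$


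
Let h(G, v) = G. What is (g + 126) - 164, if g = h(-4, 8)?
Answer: -42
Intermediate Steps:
g = -4
(g + 126) - 164 = (-4 + 126) - 164 = 122 - 164 = -42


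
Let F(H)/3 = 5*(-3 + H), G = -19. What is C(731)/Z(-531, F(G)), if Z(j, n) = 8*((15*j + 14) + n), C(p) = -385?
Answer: 55/9464 ≈ 0.0058115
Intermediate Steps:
F(H) = -45 + 15*H (F(H) = 3*(5*(-3 + H)) = 3*(-15 + 5*H) = -45 + 15*H)
Z(j, n) = 112 + 8*n + 120*j (Z(j, n) = 8*((14 + 15*j) + n) = 8*(14 + n + 15*j) = 112 + 8*n + 120*j)
C(731)/Z(-531, F(G)) = -385/(112 + 8*(-45 + 15*(-19)) + 120*(-531)) = -385/(112 + 8*(-45 - 285) - 63720) = -385/(112 + 8*(-330) - 63720) = -385/(112 - 2640 - 63720) = -385/(-66248) = -385*(-1/66248) = 55/9464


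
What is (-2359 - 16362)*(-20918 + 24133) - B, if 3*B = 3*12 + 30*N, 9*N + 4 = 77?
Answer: -541692973/9 ≈ -6.0188e+7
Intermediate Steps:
N = 73/9 (N = -4/9 + (⅑)*77 = -4/9 + 77/9 = 73/9 ≈ 8.1111)
B = 838/9 (B = (3*12 + 30*(73/9))/3 = (36 + 730/3)/3 = (⅓)*(838/3) = 838/9 ≈ 93.111)
(-2359 - 16362)*(-20918 + 24133) - B = (-2359 - 16362)*(-20918 + 24133) - 1*838/9 = -18721*3215 - 838/9 = -60188015 - 838/9 = -541692973/9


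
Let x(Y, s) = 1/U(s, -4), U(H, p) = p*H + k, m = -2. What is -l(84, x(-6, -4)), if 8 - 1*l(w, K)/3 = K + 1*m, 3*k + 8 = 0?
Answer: -1191/40 ≈ -29.775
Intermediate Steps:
k = -8/3 (k = -8/3 + (⅓)*0 = -8/3 + 0 = -8/3 ≈ -2.6667)
U(H, p) = -8/3 + H*p (U(H, p) = p*H - 8/3 = H*p - 8/3 = -8/3 + H*p)
x(Y, s) = 1/(-8/3 - 4*s) (x(Y, s) = 1/(-8/3 + s*(-4)) = 1/(-8/3 - 4*s))
l(w, K) = 30 - 3*K (l(w, K) = 24 - 3*(K + 1*(-2)) = 24 - 3*(K - 2) = 24 - 3*(-2 + K) = 24 + (6 - 3*K) = 30 - 3*K)
-l(84, x(-6, -4)) = -(30 - 9/(4*(-2 - 3*(-4)))) = -(30 - 9/(4*(-2 + 12))) = -(30 - 9/(4*10)) = -(30 - 3*3/40) = -(30 - 9/40) = -1*1191/40 = -1191/40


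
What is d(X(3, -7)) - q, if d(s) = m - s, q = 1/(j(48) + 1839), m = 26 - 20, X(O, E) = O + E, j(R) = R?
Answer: 18869/1887 ≈ 9.9995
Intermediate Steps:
X(O, E) = E + O
m = 6
q = 1/1887 (q = 1/(48 + 1839) = 1/1887 ≈ 0.00052994)
d(s) = 6 - s
d(X(3, -7)) - q = (6 - (-7 + 3)) - 1*1/1887 = (6 - 1*(-4)) - 1/1887 = (6 + 4) - 1/1887 = 10 - 1/1887 = 18869/1887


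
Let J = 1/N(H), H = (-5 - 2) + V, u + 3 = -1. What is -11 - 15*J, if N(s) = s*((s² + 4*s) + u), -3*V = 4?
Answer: -15814/1445 ≈ -10.944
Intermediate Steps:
V = -4/3 (V = -⅓*4 = -4/3 ≈ -1.3333)
u = -4 (u = -3 - 1 = -4)
H = -25/3 (H = (-5 - 2) - 4/3 = -7 - 4/3 = -25/3 ≈ -8.3333)
N(s) = s*(-4 + s² + 4*s) (N(s) = s*((s² + 4*s) - 4) = s*(-4 + s² + 4*s))
J = -27/7225 (J = 1/(-25*(-4 + (-25/3)² + 4*(-25/3))/3) = 1/(-25*(-4 + 625/9 - 100/3)/3) = 1/(-25/3*289/9) = 1/(-7225/27) = -27/7225 ≈ -0.0037370)
-11 - 15*J = -11 - 15*(-27/7225) = -11 + 81/1445 = -15814/1445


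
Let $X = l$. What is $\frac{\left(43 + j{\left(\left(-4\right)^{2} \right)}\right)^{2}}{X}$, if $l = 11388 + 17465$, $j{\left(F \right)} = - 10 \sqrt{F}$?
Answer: $\frac{9}{28853} \approx 0.00031193$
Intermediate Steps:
$l = 28853$
$X = 28853$
$\frac{\left(43 + j{\left(\left(-4\right)^{2} \right)}\right)^{2}}{X} = \frac{\left(43 - 10 \sqrt{\left(-4\right)^{2}}\right)^{2}}{28853} = \left(43 - 10 \sqrt{16}\right)^{2} \cdot \frac{1}{28853} = \left(43 - 40\right)^{2} \cdot \frac{1}{28853} = 3^{2} \cdot \frac{1}{28853} = 9 \cdot \frac{1}{28853} = \frac{9}{28853}$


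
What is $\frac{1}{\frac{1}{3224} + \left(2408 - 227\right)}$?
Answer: $\frac{3224}{7031545} \approx 0.00045851$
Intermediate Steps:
$\frac{1}{\frac{1}{3224} + \left(2408 - 227\right)} = \frac{1}{\frac{1}{3224} + 2181} = \frac{1}{\frac{7031545}{3224}} = \frac{3224}{7031545}$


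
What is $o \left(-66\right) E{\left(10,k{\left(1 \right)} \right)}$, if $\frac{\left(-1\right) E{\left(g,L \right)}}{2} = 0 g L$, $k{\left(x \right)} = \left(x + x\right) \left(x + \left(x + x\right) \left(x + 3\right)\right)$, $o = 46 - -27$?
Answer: $0$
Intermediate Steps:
$o = 73$ ($o = 46 + 27 = 73$)
$k{\left(x \right)} = 2 x \left(x + 2 x \left(3 + x\right)\right)$
$E{\left(g,L \right)} = 0$ ($E{\left(g,L \right)} = - 2 \cdot 0 g L = - 2 \cdot 0 L g = \left(-2\right) 0 = 0$)
$o \left(-66\right) E{\left(10,k{\left(1 \right)} \right)} = 73 \left(-66\right) 0 = \left(-4818\right) 0 = 0$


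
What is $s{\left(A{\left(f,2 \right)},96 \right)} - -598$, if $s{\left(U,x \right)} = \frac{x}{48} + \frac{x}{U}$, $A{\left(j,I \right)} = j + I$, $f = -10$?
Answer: $588$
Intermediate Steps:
$A{\left(j,I \right)} = I + j$
$s{\left(U,x \right)} = \frac{x}{48} + \frac{x}{U}$ ($s{\left(U,x \right)} = x \frac{1}{48} + \frac{x}{U} = \frac{x}{48} + \frac{x}{U}$)
$s{\left(A{\left(f,2 \right)},96 \right)} - -598 = \left(\frac{1}{48} \cdot 96 + \frac{96}{2 - 10}\right) - -598 = \left(2 + \frac{96}{-8}\right) + 598 = \left(2 + 96 \left(- \frac{1}{8}\right)\right) + 598 = \left(2 - 12\right) + 598 = -10 + 598 = 588$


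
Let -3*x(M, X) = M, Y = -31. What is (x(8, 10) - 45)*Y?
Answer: 4433/3 ≈ 1477.7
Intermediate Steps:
x(M, X) = -M/3
(x(8, 10) - 45)*Y = (-⅓*8 - 45)*(-31) = (-8/3 - 45)*(-31) = -143/3*(-31) = 4433/3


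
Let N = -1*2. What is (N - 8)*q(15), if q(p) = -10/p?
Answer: 20/3 ≈ 6.6667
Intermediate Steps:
N = -2
(N - 8)*q(15) = (-2 - 8)*(-10/15) = -(-100)/15 = -10*(-2/3) = 20/3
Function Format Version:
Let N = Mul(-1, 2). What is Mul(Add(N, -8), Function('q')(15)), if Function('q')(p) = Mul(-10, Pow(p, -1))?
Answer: Rational(20, 3) ≈ 6.6667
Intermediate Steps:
N = -2
Mul(Add(N, -8), Function('q')(15)) = Mul(Add(-2, -8), Mul(-10, Pow(15, -1))) = Mul(-10, Mul(-10, Rational(1, 15))) = Mul(-10, Rational(-2, 3)) = Rational(20, 3)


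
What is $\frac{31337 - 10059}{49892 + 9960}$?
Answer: $\frac{10639}{29926} \approx 0.35551$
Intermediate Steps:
$\frac{31337 - 10059}{49892 + 9960} = \frac{21278}{59852} = 21278 \cdot \frac{1}{59852} = \frac{10639}{29926}$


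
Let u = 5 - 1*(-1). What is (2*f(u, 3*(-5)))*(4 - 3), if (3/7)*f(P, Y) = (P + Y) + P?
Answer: -14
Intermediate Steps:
u = 6 (u = 5 + 1 = 6)
f(P, Y) = 7*Y/3 + 14*P/3 (f(P, Y) = 7*((P + Y) + P)/3 = 7*(Y + 2*P)/3 = 7*Y/3 + 14*P/3)
(2*f(u, 3*(-5)))*(4 - 3) = (2*(7*(3*(-5))/3 + (14/3)*6))*(4 - 3) = (2*((7/3)*(-15) + 28))*1 = (2*(-35 + 28))*1 = (2*(-7))*1 = -14*1 = -14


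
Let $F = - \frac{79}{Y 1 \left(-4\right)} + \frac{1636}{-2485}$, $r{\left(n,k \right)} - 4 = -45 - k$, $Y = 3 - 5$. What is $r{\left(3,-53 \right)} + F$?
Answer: $\frac{29157}{19880} \approx 1.4667$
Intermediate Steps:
$Y = -2$ ($Y = 3 - 5 = -2$)
$r{\left(n,k \right)} = -41 - k$ ($r{\left(n,k \right)} = 4 - \left(45 + k\right) = -41 - k$)
$F = - \frac{209403}{19880}$ ($F = - \frac{79}{\left(-2\right) 1 \left(-4\right)} + \frac{1636}{-2485} = - \frac{79}{\left(-2\right) \left(-4\right)} + 1636 \left(- \frac{1}{2485}\right) = - \frac{79}{8} - \frac{1636}{2485} = - \frac{209403}{19880} \approx -10.533$)
$r{\left(3,-53 \right)} + F = \left(-41 - -53\right) - \frac{209403}{19880} = \left(-41 + 53\right) - \frac{209403}{19880} = 12 - \frac{209403}{19880} = \frac{29157}{19880}$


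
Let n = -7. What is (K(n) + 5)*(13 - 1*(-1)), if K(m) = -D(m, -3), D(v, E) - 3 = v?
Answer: 126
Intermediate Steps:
D(v, E) = 3 + v
K(m) = -3 - m (K(m) = -(3 + m) = -3 - m)
(K(n) + 5)*(13 - 1*(-1)) = ((-3 - 1*(-7)) + 5)*(13 - 1*(-1)) = ((-3 + 7) + 5)*(13 + 1) = (4 + 5)*14 = 9*14 = 126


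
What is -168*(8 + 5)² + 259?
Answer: -28133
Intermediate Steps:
-168*(8 + 5)² + 259 = -168*13² + 259 = -168*169 + 259 = -28392 + 259 = -28133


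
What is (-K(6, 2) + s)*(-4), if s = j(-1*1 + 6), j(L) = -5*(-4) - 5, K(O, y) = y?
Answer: -52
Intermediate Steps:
j(L) = 15 (j(L) = 20 - 5 = 15)
s = 15
(-K(6, 2) + s)*(-4) = (-1*2 + 15)*(-4) = (-2 + 15)*(-4) = 13*(-4) = -52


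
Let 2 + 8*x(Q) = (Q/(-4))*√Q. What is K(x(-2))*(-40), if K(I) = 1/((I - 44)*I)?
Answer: -5120*I/(356*√2 + 1415*I) ≈ -3.2118 - 1.1428*I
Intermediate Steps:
x(Q) = -¼ - Q^(3/2)/32 (x(Q) = -¼ + ((Q/(-4))*√Q)/8 = -¼ + ((Q*(-¼))*√Q)/8 = -¼ + ((-Q/4)*√Q)/8 = -¼ + (-Q^(3/2)/4)/8 = -¼ - Q^(3/2)/32)
K(I) = 1/(I*(-44 + I)) (K(I) = 1/((-44 + I)*I) = 1/(I*(-44 + I)))
K(x(-2))*(-40) = (1/((-¼ - (-1)*I*√2/16)*(-44 + (-¼ - (-1)*I*√2/16))))*(-40) = (1/((-¼ + I*√2/16)*(-44 + (-¼ + I*√2/16))))*(-40) = (1/((-¼ + I*√2/16)*(-177/4 + I*√2/16)))*(-40) = (1/((-177/4 + I*√2/16)*(-¼ + I*√2/16)))*(-40) = -40/((-177/4 + I*√2/16)*(-¼ + I*√2/16))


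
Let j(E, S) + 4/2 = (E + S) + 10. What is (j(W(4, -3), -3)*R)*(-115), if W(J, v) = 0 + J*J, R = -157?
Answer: 379155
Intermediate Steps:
W(J, v) = J**2 (W(J, v) = 0 + J**2 = J**2)
j(E, S) = 8 + E + S (j(E, S) = -2 + ((E + S) + 10) = -2 + (10 + E + S) = 8 + E + S)
(j(W(4, -3), -3)*R)*(-115) = ((8 + 4**2 - 3)*(-157))*(-115) = ((8 + 16 - 3)*(-157))*(-115) = (21*(-157))*(-115) = -3297*(-115) = 379155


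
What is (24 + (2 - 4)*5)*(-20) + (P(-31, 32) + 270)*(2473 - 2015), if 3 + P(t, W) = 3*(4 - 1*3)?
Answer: 123380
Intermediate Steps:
P(t, W) = 0 (P(t, W) = -3 + 3*(4 - 1*3) = -3 + 3*(4 - 3) = -3 + 3*1 = -3 + 3 = 0)
(24 + (2 - 4)*5)*(-20) + (P(-31, 32) + 270)*(2473 - 2015) = (24 + (2 - 4)*5)*(-20) + (0 + 270)*(2473 - 2015) = (24 - 2*5)*(-20) + 270*458 = (24 - 10)*(-20) + 123660 = 14*(-20) + 123660 = -280 + 123660 = 123380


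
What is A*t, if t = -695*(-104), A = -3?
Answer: -216840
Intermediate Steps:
t = 72280
A*t = -3*72280 = -216840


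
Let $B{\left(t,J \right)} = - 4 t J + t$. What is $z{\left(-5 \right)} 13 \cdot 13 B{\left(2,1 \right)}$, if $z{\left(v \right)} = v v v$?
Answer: $126750$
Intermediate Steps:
$B{\left(t,J \right)} = t - 4 J t$ ($B{\left(t,J \right)} = - 4 J t + t = t - 4 J t$)
$z{\left(v \right)} = v^{3}$ ($z{\left(v \right)} = v^{2} v = v^{3}$)
$z{\left(-5 \right)} 13 \cdot 13 B{\left(2,1 \right)} = \left(-5\right)^{3} \cdot 13 \cdot 13 \cdot 2 \left(1 - 4\right) = - 125 \cdot 169 \cdot 2 \left(1 - 4\right) = - 125 \cdot 169 \cdot 2 \left(-3\right) = - 125 \cdot 169 \left(-6\right) = \left(-125\right) \left(-1014\right) = 126750$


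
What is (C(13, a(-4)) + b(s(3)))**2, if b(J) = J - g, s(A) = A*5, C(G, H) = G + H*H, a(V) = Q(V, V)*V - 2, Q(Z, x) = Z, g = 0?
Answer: 50176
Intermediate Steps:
a(V) = -2 + V**2 (a(V) = V*V - 2 = V**2 - 2 = -2 + V**2)
C(G, H) = G + H**2
s(A) = 5*A
b(J) = J (b(J) = J - 1*0 = J + 0 = J)
(C(13, a(-4)) + b(s(3)))**2 = ((13 + (-2 + (-4)**2)**2) + 5*3)**2 = ((13 + (-2 + 16)**2) + 15)**2 = ((13 + 14**2) + 15)**2 = ((13 + 196) + 15)**2 = (209 + 15)**2 = 224**2 = 50176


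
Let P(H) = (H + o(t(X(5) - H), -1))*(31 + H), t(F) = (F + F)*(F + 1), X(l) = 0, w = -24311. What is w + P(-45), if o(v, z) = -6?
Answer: -23597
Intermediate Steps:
t(F) = 2*F*(1 + F) (t(F) = (2*F)*(1 + F) = 2*F*(1 + F))
P(H) = (-6 + H)*(31 + H) (P(H) = (H - 6)*(31 + H) = (-6 + H)*(31 + H))
w + P(-45) = -24311 + (-186 + (-45)² + 25*(-45)) = -24311 + (-186 + 2025 - 1125) = -24311 + 714 = -23597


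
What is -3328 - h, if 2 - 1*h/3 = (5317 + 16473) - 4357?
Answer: 48965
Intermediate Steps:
h = -52293 (h = 6 - 3*((5317 + 16473) - 4357) = 6 - 3*(21790 - 4357) = 6 - 3*17433 = 6 - 52299 = -52293)
-3328 - h = -3328 - 1*(-52293) = -3328 + 52293 = 48965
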